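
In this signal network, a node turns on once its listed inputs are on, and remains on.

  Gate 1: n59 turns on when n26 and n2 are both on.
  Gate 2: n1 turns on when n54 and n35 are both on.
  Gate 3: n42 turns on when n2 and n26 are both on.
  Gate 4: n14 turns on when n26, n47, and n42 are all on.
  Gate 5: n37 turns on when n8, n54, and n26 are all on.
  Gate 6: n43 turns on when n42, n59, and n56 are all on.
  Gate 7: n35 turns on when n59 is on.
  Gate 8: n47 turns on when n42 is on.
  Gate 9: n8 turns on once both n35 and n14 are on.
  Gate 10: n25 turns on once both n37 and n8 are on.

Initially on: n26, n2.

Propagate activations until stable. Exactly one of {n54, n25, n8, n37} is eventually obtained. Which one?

n8

Gate 1: n26 and n2 on → n59 on.
n2 and n26 are on, so n42 turns on (Gate 3).
n42 is on, so n47 turns on (Gate 8).
n59 is on, so n35 turns on (Gate 7).
Gate 4: n26, n47, and n42 on → n14 on.
Gate 9: n35 and n14 on → n8 on.
No rule produces n54, and it is not given. n25 would need n37 and n8 (Gate 10), but n37 never turns on. n37 would need n8, n54, and n26 (Gate 5), but n54 never turns on.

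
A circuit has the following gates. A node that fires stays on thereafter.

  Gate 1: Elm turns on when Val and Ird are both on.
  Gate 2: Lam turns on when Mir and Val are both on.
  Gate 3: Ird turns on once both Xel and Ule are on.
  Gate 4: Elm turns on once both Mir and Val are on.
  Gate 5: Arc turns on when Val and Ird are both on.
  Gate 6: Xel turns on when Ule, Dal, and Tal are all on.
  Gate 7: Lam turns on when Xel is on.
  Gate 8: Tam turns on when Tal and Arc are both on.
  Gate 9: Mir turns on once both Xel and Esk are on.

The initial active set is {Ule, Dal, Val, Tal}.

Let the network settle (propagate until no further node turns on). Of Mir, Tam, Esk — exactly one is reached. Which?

Tam

Gate 6: Ule, Dal, and Tal on → Xel on.
Gate 3: Xel and Ule on → Ird on.
Val and Ird are on, so Arc turns on (Gate 5).
Gate 8: Tal and Arc on → Tam on.
No rule produces Esk, and it is not given. Mir would need Xel and Esk (Gate 9), but Esk never turns on.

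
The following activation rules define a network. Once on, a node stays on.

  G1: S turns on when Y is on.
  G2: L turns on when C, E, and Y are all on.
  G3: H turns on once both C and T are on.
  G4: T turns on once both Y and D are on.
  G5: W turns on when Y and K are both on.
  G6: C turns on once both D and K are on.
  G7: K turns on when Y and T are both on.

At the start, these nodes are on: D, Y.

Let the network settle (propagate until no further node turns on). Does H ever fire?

G4: Y and D on → T on.
G7: Y and T on → K on.
D and K are on, so C turns on (G6).
G3: C and T on → H on.

Yes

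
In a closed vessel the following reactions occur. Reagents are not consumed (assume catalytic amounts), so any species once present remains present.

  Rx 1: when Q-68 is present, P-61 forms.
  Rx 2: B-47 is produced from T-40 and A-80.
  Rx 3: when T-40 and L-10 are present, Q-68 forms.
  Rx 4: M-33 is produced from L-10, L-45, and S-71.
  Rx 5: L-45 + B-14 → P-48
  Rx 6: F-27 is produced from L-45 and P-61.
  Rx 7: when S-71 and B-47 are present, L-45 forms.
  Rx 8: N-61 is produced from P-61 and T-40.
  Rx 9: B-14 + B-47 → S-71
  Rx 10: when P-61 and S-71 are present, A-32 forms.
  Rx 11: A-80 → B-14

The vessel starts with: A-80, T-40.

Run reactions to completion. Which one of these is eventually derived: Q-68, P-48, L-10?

T-40 and A-80 present → B-47 forms (Rx 2).
A-80 present → B-14 forms (Rx 11).
B-14 and B-47 present → S-71 forms (Rx 9).
S-71 and B-47 present → L-45 forms (Rx 7).
L-45 and B-14 present → P-48 forms (Rx 5).
No rule produces L-10, and it is not given. Q-68 would need T-40 and L-10 (Rx 3), but L-10 never forms.

P-48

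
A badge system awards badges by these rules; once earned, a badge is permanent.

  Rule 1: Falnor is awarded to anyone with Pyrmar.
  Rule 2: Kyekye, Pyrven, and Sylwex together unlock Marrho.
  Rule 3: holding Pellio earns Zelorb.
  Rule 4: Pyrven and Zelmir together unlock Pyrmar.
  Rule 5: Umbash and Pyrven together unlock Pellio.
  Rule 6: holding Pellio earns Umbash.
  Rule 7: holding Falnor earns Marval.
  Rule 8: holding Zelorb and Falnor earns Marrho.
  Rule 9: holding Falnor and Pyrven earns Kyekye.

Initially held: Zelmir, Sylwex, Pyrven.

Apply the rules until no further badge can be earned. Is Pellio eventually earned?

Pellio would need Umbash and Pyrven (Rule 5), but Umbash is never earned.

No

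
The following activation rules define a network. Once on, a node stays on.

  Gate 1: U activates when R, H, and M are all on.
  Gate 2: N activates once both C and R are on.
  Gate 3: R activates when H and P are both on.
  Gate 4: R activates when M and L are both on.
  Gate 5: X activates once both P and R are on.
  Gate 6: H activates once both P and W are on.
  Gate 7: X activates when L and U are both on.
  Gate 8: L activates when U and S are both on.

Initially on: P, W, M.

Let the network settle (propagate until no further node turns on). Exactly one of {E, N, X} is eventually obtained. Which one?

P and W are on, so H activates (Gate 6).
H and P are on, so R activates (Gate 3).
Gate 5: P and R on → X on.
No rule produces E, and it is not given. N would need C and R (Gate 2), but C never turns on.

X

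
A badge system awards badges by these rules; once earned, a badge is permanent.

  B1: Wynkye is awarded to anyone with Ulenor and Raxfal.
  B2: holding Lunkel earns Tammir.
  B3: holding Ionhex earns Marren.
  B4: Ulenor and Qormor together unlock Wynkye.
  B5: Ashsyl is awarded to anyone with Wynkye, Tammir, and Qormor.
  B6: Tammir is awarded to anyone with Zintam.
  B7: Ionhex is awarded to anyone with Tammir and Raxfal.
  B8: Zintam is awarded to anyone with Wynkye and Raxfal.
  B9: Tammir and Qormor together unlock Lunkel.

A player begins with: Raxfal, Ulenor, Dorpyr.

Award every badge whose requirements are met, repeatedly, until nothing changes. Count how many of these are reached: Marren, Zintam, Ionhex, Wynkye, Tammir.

With Ulenor and Raxfal, Wynkye is earned (B1).
With Wynkye and Raxfal, Zintam is earned (B8).
With Zintam, Tammir is earned (B6).
With Tammir and Raxfal, Ionhex is earned (B7).
With Ionhex, Marren is earned (B3).
Marren: reached.
Zintam: reached.
Ionhex: reached.
Wynkye: reached.
Tammir: reached.
All 5 are reached.

5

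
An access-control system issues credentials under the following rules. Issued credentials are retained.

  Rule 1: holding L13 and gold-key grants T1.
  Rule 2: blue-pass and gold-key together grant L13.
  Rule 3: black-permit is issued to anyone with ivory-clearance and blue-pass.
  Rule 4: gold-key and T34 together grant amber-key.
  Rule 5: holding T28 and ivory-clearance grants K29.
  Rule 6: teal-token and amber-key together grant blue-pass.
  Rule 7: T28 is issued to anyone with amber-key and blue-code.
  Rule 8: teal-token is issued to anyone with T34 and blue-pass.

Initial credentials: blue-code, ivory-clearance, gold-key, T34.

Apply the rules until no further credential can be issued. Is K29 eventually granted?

Yes

Holding gold-key and T34 grants amber-key (Rule 4).
Holding amber-key and blue-code grants T28 (Rule 7).
Holding T28 and ivory-clearance grants K29 (Rule 5).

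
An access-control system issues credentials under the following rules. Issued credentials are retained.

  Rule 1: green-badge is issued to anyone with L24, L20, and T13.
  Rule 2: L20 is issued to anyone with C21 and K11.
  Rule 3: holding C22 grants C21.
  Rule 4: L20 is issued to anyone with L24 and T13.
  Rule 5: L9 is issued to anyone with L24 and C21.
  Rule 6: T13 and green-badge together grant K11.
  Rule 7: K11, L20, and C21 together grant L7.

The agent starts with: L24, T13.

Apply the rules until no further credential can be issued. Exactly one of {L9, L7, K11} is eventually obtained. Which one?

Holding L24 and T13 grants L20 (Rule 4).
Holding L24, L20, and T13 grants green-badge (Rule 1).
Holding T13 and green-badge grants K11 (Rule 6).
L9 would need L24 and C21 (Rule 5), but C21 is never granted. L7 would need K11, L20, and C21 (Rule 7), but C21 is never granted.

K11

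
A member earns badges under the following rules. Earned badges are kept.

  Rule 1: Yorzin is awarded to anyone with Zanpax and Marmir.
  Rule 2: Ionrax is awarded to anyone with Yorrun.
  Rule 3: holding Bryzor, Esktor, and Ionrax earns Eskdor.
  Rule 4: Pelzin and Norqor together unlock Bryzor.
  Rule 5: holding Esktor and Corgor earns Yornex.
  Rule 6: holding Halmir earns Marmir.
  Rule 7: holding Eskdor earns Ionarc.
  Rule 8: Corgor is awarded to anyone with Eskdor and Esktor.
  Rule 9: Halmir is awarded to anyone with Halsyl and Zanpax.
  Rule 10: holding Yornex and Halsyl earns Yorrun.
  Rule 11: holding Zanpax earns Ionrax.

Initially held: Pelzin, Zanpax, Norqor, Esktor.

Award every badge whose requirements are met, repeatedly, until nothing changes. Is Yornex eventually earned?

Yes

With Pelzin and Norqor, Bryzor is earned (Rule 4).
With Zanpax, Ionrax is earned (Rule 11).
With Bryzor, Esktor, and Ionrax, Eskdor is earned (Rule 3).
With Eskdor and Esktor, Corgor is earned (Rule 8).
With Esktor and Corgor, Yornex is earned (Rule 5).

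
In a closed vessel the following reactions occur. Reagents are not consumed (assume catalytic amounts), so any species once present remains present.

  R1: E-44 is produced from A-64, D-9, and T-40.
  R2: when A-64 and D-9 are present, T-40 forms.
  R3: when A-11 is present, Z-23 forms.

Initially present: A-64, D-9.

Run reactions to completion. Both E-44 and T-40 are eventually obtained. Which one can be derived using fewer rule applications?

T-40

T-40: A-64 and D-9 present → T-40 forms (R2). [1 rule application]
E-44: A-64 and D-9 present → T-40 forms (R2). A-64, D-9, and T-40 present → E-44 forms (R1). [2 rule applications]
T-40 needs fewer.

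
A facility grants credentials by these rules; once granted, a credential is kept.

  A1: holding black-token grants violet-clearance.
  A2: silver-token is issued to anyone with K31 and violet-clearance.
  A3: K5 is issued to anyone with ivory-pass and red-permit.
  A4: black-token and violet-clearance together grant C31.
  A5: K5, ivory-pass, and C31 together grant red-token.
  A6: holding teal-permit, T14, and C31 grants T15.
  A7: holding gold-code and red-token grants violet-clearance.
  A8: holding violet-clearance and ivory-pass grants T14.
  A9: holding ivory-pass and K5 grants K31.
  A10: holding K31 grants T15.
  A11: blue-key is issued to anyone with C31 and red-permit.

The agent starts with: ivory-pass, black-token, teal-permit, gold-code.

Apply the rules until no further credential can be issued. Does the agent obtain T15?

Holding black-token grants violet-clearance (A1).
Holding violet-clearance and ivory-pass grants T14 (A8).
Holding black-token and violet-clearance grants C31 (A4).
Holding teal-permit, T14, and C31 grants T15 (A6).

Yes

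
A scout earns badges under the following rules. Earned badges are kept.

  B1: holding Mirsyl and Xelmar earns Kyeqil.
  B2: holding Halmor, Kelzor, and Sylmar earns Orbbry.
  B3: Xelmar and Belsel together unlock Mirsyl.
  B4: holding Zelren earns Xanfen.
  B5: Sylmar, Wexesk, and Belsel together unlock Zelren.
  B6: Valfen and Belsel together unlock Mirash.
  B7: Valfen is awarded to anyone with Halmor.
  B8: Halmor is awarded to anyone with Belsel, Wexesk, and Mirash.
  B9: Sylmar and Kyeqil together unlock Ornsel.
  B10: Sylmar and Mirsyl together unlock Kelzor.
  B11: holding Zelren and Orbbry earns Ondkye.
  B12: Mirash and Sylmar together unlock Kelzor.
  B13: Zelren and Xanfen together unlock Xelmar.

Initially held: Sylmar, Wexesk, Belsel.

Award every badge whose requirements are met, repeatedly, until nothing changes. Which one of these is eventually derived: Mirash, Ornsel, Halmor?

With Sylmar, Wexesk, and Belsel, Zelren is earned (B5).
With Zelren, Xanfen is earned (B4).
With Zelren and Xanfen, Xelmar is earned (B13).
With Xelmar and Belsel, Mirsyl is earned (B3).
With Mirsyl and Xelmar, Kyeqil is earned (B1).
With Sylmar and Kyeqil, Ornsel is earned (B9).
Halmor would need Belsel, Wexesk, and Mirash (B8), but Mirash is never earned. Mirash would need Valfen and Belsel (B6), but Valfen is never earned.

Ornsel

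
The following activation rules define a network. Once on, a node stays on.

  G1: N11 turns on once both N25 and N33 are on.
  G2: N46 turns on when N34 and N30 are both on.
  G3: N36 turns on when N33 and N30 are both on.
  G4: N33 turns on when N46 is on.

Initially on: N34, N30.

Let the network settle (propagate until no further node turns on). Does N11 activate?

N11 would need N25 and N33 (G1), but N25 never turns on.

No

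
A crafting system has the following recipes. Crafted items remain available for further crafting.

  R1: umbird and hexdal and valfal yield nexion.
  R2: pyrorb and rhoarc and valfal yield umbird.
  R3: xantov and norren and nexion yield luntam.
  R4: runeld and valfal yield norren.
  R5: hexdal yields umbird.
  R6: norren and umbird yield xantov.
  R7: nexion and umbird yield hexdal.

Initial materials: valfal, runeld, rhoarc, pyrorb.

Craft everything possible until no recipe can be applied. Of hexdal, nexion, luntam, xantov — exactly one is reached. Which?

xantov

Using R2, pyrorb, rhoarc, and valfal make umbird.
runeld and valfal → norren (R4).
Using R6, norren and umbird make xantov.
hexdal would need nexion and umbird (R7), but nexion is never obtained. nexion would need umbird, hexdal, and valfal (R1), but hexdal is never obtained. luntam would need xantov, norren, and nexion (R3), but nexion is never obtained.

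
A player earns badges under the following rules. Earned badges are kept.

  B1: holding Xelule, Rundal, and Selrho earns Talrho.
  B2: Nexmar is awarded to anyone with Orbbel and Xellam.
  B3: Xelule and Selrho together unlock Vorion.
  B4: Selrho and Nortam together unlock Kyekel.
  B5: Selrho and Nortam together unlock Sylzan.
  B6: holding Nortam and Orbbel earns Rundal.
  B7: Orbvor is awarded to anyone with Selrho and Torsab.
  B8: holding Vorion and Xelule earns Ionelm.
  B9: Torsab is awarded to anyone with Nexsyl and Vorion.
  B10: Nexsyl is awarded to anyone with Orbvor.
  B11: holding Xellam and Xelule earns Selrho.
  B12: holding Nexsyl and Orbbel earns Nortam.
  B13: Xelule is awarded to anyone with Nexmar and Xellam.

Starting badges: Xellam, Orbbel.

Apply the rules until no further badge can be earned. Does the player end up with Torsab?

Torsab would need Nexsyl and Vorion (B9), but Nexsyl is never earned.

No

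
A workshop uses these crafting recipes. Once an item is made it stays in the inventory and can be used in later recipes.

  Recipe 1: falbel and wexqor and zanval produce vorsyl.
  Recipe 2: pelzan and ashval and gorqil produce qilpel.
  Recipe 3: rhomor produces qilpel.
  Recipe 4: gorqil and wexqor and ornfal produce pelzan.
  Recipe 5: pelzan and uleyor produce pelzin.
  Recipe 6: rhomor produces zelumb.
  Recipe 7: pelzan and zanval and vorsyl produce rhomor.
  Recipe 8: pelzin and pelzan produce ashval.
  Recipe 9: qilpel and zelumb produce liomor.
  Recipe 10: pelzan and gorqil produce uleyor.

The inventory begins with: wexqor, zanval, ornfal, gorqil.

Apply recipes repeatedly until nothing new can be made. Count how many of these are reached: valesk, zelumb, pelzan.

1

Using Recipe 4, gorqil, wexqor, and ornfal make pelzan.
No rule produces valesk, and it is not given.
zelumb would need rhomor (Recipe 6), but rhomor is never obtained.
pelzan: reached.
Reached: pelzan — 1 of the 3.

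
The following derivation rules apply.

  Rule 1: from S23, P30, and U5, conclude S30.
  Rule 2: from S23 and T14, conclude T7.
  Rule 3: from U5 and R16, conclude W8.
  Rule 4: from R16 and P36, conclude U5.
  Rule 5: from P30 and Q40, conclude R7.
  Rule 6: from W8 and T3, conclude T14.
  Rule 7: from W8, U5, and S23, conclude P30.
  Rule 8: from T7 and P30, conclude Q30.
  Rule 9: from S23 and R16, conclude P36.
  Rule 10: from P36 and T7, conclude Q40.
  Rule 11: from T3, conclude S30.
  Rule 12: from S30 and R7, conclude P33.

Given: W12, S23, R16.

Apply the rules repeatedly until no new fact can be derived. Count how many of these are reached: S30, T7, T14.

From S23 and R16, Rule 9 gives P36.
R16 and P36 hold, so U5 follows (Rule 4).
U5 and R16 hold, so W8 follows (Rule 3).
W8, U5, and S23 hold, so P30 follows (Rule 7).
S23, P30, and U5 hold, so S30 follows (Rule 1).
S30: reached.
T7 would need S23 and T14 (Rule 2), but T14 is never established.
T14 would need W8 and T3 (Rule 6), but T3 is never established.
Reached: S30 — 1 of the 3.

1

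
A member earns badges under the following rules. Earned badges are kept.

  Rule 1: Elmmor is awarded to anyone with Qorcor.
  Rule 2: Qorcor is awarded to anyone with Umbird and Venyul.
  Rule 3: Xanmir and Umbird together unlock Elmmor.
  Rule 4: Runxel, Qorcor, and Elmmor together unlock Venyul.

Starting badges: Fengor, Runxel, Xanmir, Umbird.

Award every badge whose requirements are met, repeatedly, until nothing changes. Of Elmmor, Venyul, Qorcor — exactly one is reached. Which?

With Xanmir and Umbird, Elmmor is earned (Rule 3).
Qorcor would need Umbird and Venyul (Rule 2), but Venyul is never earned. Venyul would need Runxel, Qorcor, and Elmmor (Rule 4), but Qorcor is never earned.

Elmmor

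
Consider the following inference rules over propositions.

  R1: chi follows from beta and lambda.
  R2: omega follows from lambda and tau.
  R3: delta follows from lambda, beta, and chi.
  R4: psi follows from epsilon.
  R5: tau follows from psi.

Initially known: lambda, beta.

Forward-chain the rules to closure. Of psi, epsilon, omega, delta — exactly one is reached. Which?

beta and lambda hold, so chi follows (R1).
lambda, beta, and chi hold, so delta follows (R3).
No rule produces epsilon, and it is not given. psi would need epsilon (R4), but epsilon is never established. omega would need lambda and tau (R2), but tau is never established.

delta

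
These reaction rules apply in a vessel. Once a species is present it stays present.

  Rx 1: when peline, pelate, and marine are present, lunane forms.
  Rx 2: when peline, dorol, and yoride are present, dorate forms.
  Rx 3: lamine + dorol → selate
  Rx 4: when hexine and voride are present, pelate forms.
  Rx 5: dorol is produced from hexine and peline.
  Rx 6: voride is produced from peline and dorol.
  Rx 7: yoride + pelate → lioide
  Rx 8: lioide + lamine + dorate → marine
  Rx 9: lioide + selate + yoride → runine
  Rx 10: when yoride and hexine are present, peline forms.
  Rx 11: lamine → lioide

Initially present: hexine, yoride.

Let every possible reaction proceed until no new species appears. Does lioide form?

Yes

yoride and hexine present → peline forms (Rx 10).
hexine and peline present → dorol forms (Rx 5).
peline and dorol present → voride forms (Rx 6).
hexine and voride present → pelate forms (Rx 4).
yoride and pelate present → lioide forms (Rx 7).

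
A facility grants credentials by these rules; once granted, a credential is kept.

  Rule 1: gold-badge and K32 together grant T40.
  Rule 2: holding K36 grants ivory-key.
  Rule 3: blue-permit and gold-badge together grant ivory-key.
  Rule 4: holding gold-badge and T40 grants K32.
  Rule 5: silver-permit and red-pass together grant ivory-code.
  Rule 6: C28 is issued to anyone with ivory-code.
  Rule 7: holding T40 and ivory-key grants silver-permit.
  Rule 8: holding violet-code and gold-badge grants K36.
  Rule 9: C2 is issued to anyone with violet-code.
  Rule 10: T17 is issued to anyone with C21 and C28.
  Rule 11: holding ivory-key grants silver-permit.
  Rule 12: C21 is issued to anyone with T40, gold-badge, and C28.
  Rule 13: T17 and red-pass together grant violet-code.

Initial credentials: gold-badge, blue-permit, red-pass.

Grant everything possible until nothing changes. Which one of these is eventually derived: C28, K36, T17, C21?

Holding blue-permit and gold-badge grants ivory-key (Rule 3).
Holding ivory-key grants silver-permit (Rule 11).
Holding silver-permit and red-pass grants ivory-code (Rule 5).
Holding ivory-code grants C28 (Rule 6).
T17 would need C21 and C28 (Rule 10), but C21 is never granted. K36 would need violet-code and gold-badge (Rule 8), but violet-code is never granted. C21 would need T40, gold-badge, and C28 (Rule 12), but T40 is never granted.

C28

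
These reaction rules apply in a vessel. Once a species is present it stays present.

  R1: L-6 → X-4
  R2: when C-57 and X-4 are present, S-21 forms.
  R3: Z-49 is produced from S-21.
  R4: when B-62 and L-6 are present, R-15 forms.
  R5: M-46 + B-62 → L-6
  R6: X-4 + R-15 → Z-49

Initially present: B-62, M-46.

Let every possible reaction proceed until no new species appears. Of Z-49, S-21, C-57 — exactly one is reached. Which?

Z-49

M-46 and B-62 present → L-6 forms (R5).
B-62 and L-6 present → R-15 forms (R4).
L-6 present → X-4 forms (R1).
X-4 and R-15 present → Z-49 forms (R6).
S-21 would need C-57 and X-4 (R2), but C-57 never forms. No rule produces C-57, and it is not given.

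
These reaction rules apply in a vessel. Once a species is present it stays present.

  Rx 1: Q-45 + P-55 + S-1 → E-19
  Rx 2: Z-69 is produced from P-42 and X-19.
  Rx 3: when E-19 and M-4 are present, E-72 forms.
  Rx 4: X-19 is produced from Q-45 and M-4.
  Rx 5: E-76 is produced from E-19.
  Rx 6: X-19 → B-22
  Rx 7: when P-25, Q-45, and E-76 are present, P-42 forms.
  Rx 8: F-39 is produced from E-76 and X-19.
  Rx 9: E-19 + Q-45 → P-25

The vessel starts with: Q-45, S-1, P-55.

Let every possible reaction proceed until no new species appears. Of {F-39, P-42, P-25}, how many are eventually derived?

2

Q-45, P-55, and S-1 present → E-19 forms (Rx 1).
E-19 and Q-45 present → P-25 forms (Rx 9).
E-19 present → E-76 forms (Rx 5).
P-25, Q-45, and E-76 present → P-42 forms (Rx 7).
F-39 would need E-76 and X-19 (Rx 8), but X-19 never forms.
P-42: reached.
P-25: reached.
Reached: P-42 and P-25 — 2 of the 3.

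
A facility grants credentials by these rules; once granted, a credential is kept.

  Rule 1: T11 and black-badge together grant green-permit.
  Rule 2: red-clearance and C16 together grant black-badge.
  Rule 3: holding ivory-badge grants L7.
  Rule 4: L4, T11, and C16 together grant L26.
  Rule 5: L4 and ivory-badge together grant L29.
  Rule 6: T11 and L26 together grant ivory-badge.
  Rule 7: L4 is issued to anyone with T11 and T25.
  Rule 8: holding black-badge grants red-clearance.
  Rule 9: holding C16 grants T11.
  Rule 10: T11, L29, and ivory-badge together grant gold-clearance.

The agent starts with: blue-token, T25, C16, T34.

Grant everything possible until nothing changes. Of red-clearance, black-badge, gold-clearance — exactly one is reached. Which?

gold-clearance

Holding C16 grants T11 (Rule 9).
Holding T11 and T25 grants L4 (Rule 7).
Holding L4, T11, and C16 grants L26 (Rule 4).
Holding T11 and L26 grants ivory-badge (Rule 6).
Holding L4 and ivory-badge grants L29 (Rule 5).
Holding T11, L29, and ivory-badge grants gold-clearance (Rule 10).
black-badge would need red-clearance and C16 (Rule 2), but red-clearance is never granted. red-clearance would need black-badge (Rule 8), but black-badge is never granted.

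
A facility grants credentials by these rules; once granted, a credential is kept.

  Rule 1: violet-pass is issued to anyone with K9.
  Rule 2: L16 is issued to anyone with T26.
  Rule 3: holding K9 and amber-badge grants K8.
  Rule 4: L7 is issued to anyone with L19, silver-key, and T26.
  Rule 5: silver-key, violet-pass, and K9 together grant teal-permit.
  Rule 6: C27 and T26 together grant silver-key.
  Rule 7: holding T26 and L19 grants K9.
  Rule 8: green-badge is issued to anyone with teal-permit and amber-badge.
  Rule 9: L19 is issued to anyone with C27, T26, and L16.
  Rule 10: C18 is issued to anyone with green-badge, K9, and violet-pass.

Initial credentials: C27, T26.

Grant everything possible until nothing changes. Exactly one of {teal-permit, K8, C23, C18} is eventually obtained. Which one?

teal-permit

Holding C27 and T26 grants silver-key (Rule 6).
Holding T26 grants L16 (Rule 2).
Holding C27, T26, and L16 grants L19 (Rule 9).
Holding T26 and L19 grants K9 (Rule 7).
Holding K9 grants violet-pass (Rule 1).
Holding silver-key, violet-pass, and K9 grants teal-permit (Rule 5).
C18 would need green-badge, K9, and violet-pass (Rule 10), but green-badge is never granted. K8 would need K9 and amber-badge (Rule 3), but amber-badge is never granted. No rule produces C23, and it is not given.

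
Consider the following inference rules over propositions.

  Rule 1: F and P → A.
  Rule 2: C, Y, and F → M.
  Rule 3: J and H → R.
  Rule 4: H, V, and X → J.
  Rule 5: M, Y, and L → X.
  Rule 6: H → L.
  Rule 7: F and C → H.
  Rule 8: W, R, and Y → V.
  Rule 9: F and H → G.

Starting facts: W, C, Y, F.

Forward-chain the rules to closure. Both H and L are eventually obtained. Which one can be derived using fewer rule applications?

H

H: F and C hold, so H follows (Rule 7). [1 rule application]
L: F and C hold, so H follows (Rule 7). From H, Rule 6 gives L. [2 rule applications]
H needs fewer.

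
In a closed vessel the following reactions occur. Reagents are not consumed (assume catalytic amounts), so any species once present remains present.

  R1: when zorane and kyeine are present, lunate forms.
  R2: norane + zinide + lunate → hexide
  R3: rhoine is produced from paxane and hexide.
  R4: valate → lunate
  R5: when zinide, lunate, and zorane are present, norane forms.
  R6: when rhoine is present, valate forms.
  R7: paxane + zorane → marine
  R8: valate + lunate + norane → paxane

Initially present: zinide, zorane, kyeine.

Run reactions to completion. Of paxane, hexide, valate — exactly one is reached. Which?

hexide

zorane and kyeine present → lunate forms (R1).
zinide, lunate, and zorane present → norane forms (R5).
norane, zinide, and lunate present → hexide forms (R2).
paxane would need valate, lunate, and norane (R8), but valate never forms. valate would need rhoine (R6), but rhoine never forms.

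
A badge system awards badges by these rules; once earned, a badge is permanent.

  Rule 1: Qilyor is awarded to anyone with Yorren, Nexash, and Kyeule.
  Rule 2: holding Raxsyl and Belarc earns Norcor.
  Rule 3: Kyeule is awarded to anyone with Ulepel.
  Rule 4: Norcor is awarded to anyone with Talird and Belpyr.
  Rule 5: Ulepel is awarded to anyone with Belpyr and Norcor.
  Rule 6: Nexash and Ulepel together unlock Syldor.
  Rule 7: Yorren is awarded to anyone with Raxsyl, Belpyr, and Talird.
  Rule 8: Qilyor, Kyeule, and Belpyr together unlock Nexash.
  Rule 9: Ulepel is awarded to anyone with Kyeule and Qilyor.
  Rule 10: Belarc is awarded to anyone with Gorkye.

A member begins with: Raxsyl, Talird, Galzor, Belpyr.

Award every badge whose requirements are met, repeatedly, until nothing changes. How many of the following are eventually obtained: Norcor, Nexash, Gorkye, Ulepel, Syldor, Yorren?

With Talird and Belpyr, Norcor is earned (Rule 4).
With Raxsyl, Belpyr, and Talird, Yorren is earned (Rule 7).
With Belpyr and Norcor, Ulepel is earned (Rule 5).
Norcor: reached.
Nexash would need Qilyor, Kyeule, and Belpyr (Rule 8), but Qilyor is never earned.
No rule produces Gorkye, and it is not given.
Ulepel: reached.
Syldor would need Nexash and Ulepel (Rule 6), but Nexash is never earned.
Yorren: reached.
Reached: Norcor, Ulepel, and Yorren — 3 of the 6.

3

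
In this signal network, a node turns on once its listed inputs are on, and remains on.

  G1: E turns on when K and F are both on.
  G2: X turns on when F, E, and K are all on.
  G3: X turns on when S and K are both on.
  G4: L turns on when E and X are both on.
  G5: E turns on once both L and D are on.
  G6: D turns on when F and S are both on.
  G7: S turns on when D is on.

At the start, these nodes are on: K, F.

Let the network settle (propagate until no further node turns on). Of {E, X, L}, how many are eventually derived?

3

K and F are on, so E turns on (G1).
G2: F, E, and K on → X on.
E and X are on, so L turns on (G4).
E: reached.
X: reached.
L: reached.
All 3 are reached.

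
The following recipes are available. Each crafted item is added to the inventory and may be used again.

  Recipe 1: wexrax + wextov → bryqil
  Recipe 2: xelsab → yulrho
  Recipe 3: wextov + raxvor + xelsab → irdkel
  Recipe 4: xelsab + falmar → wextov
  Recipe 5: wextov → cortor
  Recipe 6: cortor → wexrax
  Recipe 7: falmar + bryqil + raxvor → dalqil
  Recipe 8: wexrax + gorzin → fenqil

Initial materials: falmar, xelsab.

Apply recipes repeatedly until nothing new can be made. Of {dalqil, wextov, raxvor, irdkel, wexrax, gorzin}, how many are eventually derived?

2

xelsab + falmar → wextov (Recipe 4).
Using Recipe 5, wextov makes cortor.
cortor → wexrax (Recipe 6).
dalqil would need falmar, bryqil, and raxvor (Recipe 7), but raxvor is never obtained.
wextov: reached.
No rule produces raxvor, and it is not given.
irdkel would need wextov, raxvor, and xelsab (Recipe 3), but raxvor is never obtained.
wexrax: reached.
No rule produces gorzin, and it is not given.
Reached: wextov and wexrax — 2 of the 6.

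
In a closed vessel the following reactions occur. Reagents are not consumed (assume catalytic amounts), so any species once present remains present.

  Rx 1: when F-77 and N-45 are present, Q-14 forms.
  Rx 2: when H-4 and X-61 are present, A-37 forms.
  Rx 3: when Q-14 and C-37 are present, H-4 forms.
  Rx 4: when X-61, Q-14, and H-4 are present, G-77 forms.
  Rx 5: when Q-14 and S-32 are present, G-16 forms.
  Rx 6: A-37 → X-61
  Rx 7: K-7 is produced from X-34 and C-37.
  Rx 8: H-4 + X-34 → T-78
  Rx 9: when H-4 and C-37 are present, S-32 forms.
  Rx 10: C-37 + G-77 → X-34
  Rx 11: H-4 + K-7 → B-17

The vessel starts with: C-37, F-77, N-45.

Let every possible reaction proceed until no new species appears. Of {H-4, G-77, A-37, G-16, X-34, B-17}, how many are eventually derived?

F-77 and N-45 present → Q-14 forms (Rx 1).
Q-14 and C-37 present → H-4 forms (Rx 3).
H-4 and C-37 present → S-32 forms (Rx 9).
Q-14 and S-32 present → G-16 forms (Rx 5).
H-4: reached.
G-77 would need X-61, Q-14, and H-4 (Rx 4), but X-61 never forms.
A-37 would need H-4 and X-61 (Rx 2), but X-61 never forms.
G-16: reached.
X-34 would need C-37 and G-77 (Rx 10), but G-77 never forms.
B-17 would need H-4 and K-7 (Rx 11), but K-7 never forms.
Reached: H-4 and G-16 — 2 of the 6.

2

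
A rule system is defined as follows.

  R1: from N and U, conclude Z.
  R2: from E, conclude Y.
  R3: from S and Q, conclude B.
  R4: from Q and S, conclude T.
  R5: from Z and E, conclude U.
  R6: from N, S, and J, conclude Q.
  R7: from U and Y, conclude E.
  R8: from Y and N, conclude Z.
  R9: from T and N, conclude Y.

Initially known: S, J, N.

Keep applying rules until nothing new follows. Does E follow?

No

E would need U and Y (R7), but U is never established.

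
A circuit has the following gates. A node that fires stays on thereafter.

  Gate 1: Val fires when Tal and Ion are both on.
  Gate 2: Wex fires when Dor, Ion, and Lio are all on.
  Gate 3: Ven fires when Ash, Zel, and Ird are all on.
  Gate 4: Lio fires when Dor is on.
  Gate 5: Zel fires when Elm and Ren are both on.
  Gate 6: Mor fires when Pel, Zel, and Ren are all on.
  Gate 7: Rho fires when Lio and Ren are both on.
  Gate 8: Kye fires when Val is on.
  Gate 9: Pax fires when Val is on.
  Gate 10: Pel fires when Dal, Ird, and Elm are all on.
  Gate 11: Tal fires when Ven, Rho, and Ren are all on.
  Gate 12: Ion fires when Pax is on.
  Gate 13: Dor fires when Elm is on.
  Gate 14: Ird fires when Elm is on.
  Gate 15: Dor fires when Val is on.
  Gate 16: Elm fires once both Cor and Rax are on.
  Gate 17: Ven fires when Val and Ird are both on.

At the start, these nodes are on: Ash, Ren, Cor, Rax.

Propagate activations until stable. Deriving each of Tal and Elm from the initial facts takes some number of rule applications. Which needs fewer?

Elm

Elm: Gate 16: Cor and Rax on → Elm on. [1 rule application]
Tal: Gate 16: Cor and Rax on → Elm on. Gate 5: Elm and Ren on → Zel on. Gate 14: Elm on → Ird on. Elm is on, so Dor fires (Gate 13). Gate 4: Dor on → Lio on. Gate 3: Ash, Zel, and Ird on → Ven on. Gate 7: Lio and Ren on → Rho on. Gate 11: Ven, Rho, and Ren on → Tal on. [8 rule applications]
Elm needs fewer.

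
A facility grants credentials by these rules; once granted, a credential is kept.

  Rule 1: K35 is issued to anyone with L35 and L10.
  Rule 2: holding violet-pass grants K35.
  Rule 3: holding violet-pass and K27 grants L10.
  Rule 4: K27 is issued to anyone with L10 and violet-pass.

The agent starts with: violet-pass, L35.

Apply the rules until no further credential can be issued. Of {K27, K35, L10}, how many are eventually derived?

Holding violet-pass grants K35 (Rule 2).
K27 would need L10 and violet-pass (Rule 4), but L10 is never granted.
K35: reached.
L10 would need violet-pass and K27 (Rule 3), but K27 is never granted.
Reached: K35 — 1 of the 3.

1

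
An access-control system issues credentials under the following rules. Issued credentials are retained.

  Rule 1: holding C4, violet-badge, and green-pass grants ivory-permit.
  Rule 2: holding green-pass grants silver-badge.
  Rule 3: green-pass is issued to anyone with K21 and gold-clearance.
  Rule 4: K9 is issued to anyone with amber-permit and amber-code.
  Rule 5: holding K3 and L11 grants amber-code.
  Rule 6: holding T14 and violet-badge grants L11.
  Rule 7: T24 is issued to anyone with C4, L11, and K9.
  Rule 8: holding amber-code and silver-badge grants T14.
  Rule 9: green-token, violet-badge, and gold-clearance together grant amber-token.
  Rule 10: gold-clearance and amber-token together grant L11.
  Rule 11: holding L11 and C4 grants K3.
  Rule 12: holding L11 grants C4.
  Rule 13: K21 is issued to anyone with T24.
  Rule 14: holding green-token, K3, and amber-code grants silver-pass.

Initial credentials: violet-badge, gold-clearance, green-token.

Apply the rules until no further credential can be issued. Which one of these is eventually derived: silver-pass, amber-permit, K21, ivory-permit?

Holding green-token, violet-badge, and gold-clearance grants amber-token (Rule 9).
Holding gold-clearance and amber-token grants L11 (Rule 10).
Holding L11 grants C4 (Rule 12).
Holding L11 and C4 grants K3 (Rule 11).
Holding K3 and L11 grants amber-code (Rule 5).
Holding green-token, K3, and amber-code grants silver-pass (Rule 14).
K21 would need T24 (Rule 13), but T24 is never granted. No rule produces amber-permit, and it is not given. ivory-permit would need C4, violet-badge, and green-pass (Rule 1), but green-pass is never granted.

silver-pass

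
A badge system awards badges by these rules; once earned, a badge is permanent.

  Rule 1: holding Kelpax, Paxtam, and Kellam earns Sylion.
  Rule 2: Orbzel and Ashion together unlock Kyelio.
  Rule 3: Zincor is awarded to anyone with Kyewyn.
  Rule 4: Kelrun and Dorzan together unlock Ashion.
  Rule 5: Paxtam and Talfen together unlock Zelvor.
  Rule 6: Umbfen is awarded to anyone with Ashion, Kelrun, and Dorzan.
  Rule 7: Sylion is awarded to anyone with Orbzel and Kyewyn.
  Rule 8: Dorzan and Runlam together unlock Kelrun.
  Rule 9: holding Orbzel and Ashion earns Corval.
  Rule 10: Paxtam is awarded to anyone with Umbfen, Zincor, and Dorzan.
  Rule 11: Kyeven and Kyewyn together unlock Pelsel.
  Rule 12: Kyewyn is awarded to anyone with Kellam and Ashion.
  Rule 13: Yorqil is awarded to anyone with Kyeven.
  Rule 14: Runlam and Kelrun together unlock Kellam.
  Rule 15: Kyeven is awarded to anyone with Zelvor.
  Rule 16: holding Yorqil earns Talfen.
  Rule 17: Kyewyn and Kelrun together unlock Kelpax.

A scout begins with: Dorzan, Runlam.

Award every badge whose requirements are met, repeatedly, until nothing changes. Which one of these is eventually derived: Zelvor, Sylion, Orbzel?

Sylion

With Dorzan and Runlam, Kelrun is earned (Rule 8).
With Kelrun and Dorzan, Ashion is earned (Rule 4).
With Runlam and Kelrun, Kellam is earned (Rule 14).
With Ashion, Kelrun, and Dorzan, Umbfen is earned (Rule 6).
With Kellam and Ashion, Kyewyn is earned (Rule 12).
With Kyewyn, Zincor is earned (Rule 3).
With Kyewyn and Kelrun, Kelpax is earned (Rule 17).
With Umbfen, Zincor, and Dorzan, Paxtam is earned (Rule 10).
With Kelpax, Paxtam, and Kellam, Sylion is earned (Rule 1).
Zelvor would need Paxtam and Talfen (Rule 5), but Talfen is never earned. No rule produces Orbzel, and it is not given.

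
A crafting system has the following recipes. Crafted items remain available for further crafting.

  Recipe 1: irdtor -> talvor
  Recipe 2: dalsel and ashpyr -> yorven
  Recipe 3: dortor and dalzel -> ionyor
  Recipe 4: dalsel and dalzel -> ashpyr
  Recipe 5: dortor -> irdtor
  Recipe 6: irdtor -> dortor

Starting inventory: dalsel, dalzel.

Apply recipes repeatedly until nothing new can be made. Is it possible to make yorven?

Yes

dalsel and dalzel -> ashpyr (Recipe 4).
dalsel and ashpyr -> yorven (Recipe 2).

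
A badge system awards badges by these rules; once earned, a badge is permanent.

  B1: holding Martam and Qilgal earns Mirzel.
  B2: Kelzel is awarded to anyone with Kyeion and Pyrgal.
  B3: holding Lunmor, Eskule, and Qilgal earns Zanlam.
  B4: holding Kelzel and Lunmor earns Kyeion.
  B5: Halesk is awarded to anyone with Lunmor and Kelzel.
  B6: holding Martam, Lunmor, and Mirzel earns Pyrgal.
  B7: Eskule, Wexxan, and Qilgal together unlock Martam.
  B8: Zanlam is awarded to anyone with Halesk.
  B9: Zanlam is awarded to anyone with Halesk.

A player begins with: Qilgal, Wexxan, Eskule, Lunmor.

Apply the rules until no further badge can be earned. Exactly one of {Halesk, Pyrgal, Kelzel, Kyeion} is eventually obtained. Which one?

With Eskule, Wexxan, and Qilgal, Martam is earned (B7).
With Martam and Qilgal, Mirzel is earned (B1).
With Martam, Lunmor, and Mirzel, Pyrgal is earned (B6).
Halesk would need Lunmor and Kelzel (B5), but Kelzel is never earned. Kelzel would need Kyeion and Pyrgal (B2), but Kyeion is never earned. Kyeion would need Kelzel and Lunmor (B4), but Kelzel is never earned.

Pyrgal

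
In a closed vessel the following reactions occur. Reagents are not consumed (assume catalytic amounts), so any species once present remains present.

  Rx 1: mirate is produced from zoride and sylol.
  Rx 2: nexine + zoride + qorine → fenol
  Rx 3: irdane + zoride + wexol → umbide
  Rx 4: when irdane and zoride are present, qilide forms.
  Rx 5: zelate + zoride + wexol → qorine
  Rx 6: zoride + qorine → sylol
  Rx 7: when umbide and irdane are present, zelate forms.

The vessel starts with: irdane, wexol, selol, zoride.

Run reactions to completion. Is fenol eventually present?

fenol would need nexine, zoride, and qorine (Rx 2), but nexine never forms.

No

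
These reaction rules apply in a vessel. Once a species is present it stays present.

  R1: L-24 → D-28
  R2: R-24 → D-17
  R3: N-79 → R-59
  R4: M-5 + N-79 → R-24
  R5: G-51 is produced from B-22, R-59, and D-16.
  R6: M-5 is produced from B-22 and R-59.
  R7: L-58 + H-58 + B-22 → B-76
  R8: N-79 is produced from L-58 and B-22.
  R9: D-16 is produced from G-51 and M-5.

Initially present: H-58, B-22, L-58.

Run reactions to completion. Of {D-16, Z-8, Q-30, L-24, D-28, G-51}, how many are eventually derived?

D-16 would need G-51 and M-5 (R9), but G-51 never forms.
No rule produces Z-8, and it is not given.
No rule produces Q-30, and it is not given.
No rule produces L-24, and it is not given.
D-28 would need L-24 (R1), but L-24 never forms.
G-51 would need B-22, R-59, and D-16 (R5), but D-16 never forms.
None of the 6 are reached.

0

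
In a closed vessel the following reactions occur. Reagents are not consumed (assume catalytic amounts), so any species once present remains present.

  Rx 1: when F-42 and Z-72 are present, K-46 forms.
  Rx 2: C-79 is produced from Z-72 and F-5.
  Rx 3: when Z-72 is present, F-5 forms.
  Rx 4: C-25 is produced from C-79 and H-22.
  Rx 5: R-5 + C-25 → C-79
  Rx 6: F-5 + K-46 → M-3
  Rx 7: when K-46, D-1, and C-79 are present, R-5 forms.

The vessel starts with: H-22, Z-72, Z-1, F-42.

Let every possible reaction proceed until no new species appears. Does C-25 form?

Yes

Z-72 present → F-5 forms (Rx 3).
Z-72 and F-5 present → C-79 forms (Rx 2).
C-79 and H-22 present → C-25 forms (Rx 4).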